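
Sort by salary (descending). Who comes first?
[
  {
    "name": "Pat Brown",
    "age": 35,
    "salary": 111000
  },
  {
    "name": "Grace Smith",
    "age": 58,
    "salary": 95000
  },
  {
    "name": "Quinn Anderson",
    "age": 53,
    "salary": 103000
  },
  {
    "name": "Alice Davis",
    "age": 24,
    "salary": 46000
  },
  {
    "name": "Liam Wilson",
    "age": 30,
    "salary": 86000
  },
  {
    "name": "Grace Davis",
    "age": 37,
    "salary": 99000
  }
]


Sort by: salary (descending)

Sorted order:
  1. Pat Brown (salary = 111000)
  2. Quinn Anderson (salary = 103000)
  3. Grace Davis (salary = 99000)
  4. Grace Smith (salary = 95000)
  5. Liam Wilson (salary = 86000)
  6. Alice Davis (salary = 46000)

First: Pat Brown

Pat Brown


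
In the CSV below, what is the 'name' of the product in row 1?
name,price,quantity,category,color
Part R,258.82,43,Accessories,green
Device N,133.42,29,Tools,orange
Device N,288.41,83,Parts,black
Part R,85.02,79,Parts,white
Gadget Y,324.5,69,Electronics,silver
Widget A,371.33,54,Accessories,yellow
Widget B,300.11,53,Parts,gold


Query: Row 1 ('Part R'), column 'name'
Value: Part R

Part R


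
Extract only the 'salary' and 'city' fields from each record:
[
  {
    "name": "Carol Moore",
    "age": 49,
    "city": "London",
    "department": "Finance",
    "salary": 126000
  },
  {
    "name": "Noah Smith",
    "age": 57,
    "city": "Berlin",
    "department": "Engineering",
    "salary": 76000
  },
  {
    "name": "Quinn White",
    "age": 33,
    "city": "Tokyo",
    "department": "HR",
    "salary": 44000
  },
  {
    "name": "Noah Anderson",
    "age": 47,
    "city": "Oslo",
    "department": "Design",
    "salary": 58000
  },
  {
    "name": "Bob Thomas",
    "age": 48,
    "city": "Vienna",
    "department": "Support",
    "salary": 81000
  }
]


Original: 5 records with fields: name, age, city, department, salary
Keep: ['salary', 'city']
Drop: ['name', 'age', 'department']
Result: 5 records, 2 fields each

[
  {
    "salary": 126000,
    "city": "London"
  },
  {
    "salary": 76000,
    "city": "Berlin"
  },
  {
    "salary": 44000,
    "city": "Tokyo"
  },
  {
    "salary": 58000,
    "city": "Oslo"
  },
  {
    "salary": 81000,
    "city": "Vienna"
  }
]


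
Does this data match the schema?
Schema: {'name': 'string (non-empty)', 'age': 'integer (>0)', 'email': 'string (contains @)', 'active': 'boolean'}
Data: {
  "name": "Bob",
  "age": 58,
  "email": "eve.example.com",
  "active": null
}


Validating each field against schema:
  name: OK (non-empty string)
  age: OK (positive integer)
  email: FAIL ("eve.example.com" does not contain @)
  active: FAIL (null is not a boolean)

Result: INVALID (2 errors: email, active)

INVALID (2 errors: email, active)


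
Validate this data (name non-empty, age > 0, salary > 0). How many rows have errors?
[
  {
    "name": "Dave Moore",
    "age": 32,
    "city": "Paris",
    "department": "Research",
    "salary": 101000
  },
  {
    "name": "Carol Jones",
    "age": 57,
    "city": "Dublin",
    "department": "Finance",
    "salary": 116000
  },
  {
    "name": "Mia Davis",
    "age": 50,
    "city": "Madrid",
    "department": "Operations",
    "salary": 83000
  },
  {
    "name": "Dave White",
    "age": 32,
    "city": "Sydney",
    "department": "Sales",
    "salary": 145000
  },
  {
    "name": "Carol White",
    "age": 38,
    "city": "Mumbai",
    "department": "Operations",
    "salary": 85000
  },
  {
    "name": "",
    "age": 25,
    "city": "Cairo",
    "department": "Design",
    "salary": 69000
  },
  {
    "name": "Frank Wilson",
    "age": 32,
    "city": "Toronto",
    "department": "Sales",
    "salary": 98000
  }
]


Validating 7 records:
Rules: name non-empty, age > 0, salary > 0

  Row 1 (Dave Moore): OK
  Row 2 (Carol Jones): OK
  Row 3 (Mia Davis): OK
  Row 4 (Dave White): OK
  Row 5 (Carol White): OK
  Row 6 (???): empty name
  Row 7 (Frank Wilson): OK

Total errors: 1

1 errors


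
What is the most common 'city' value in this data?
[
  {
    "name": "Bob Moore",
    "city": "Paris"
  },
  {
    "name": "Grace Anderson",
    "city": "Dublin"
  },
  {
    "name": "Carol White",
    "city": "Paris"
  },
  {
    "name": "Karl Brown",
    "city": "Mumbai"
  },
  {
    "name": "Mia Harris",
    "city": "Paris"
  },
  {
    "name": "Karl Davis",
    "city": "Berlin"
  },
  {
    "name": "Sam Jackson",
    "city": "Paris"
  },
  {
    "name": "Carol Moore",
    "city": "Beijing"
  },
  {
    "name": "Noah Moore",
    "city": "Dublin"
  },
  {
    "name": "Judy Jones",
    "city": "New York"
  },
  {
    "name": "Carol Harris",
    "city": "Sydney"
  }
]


Counting 'city' values across 11 records:

  Paris: 4 ####
  Dublin: 2 ##
  Mumbai: 1 #
  Berlin: 1 #
  Beijing: 1 #
  New York: 1 #
  Sydney: 1 #

Most common: Paris (4 times)

Paris (4 times)


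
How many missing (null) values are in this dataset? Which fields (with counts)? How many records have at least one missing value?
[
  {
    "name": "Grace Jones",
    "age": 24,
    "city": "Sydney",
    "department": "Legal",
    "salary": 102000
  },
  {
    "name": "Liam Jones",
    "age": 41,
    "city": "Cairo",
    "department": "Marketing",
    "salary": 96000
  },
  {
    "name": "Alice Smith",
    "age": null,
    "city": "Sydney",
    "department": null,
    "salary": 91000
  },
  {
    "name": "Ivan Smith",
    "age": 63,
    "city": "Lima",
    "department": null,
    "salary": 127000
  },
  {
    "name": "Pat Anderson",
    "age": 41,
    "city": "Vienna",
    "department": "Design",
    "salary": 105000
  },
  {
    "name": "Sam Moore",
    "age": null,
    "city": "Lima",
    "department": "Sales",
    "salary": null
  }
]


Checking for missing (null) values in 6 records:

  Grace Jones: complete
  Liam Jones: complete
  Alice Smith: age, department
  Ivan Smith: department
  Pat Anderson: complete
  Sam Moore: age, salary

Per field:
  name: 0 missing
  age: 2 missing
  city: 0 missing
  department: 2 missing
  salary: 1 missing

Total missing values: 5
Records with any missing: 3

5 missing values (age: 2, department: 2, salary: 1); 3 incomplete records


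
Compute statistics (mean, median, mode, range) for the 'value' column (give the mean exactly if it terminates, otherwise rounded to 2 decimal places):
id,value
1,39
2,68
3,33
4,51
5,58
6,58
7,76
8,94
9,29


Data: [39, 68, 33, 51, 58, 58, 76, 94, 29]
Count: 9
Sum: 506
Mean: 506/9 ≈ 56.22 (rounded to 2 decimal places)
Sorted: [29, 33, 39, 51, 58, 58, 68, 76, 94]
Median: 58.0
Mode: 58 (2 times)
Range: 94 - 29 = 65
Min: 29, Max: 94

mean≈56.22, median=58.0, mode=58, range=65


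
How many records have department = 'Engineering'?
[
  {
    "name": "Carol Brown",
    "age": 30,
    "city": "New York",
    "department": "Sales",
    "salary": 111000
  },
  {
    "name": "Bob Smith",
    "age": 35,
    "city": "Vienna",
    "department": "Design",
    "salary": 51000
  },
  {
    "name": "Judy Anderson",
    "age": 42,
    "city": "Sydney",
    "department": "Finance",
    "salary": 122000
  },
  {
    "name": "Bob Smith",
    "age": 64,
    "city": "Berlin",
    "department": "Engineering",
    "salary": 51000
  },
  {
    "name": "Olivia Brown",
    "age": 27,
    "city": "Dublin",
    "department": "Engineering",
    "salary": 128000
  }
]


Data: 5 records
Condition: department = 'Engineering'

Checking each record:
  Carol Brown: Sales
  Bob Smith: Design
  Judy Anderson: Finance
  Bob Smith: Engineering MATCH
  Olivia Brown: Engineering MATCH

Count: 2

2


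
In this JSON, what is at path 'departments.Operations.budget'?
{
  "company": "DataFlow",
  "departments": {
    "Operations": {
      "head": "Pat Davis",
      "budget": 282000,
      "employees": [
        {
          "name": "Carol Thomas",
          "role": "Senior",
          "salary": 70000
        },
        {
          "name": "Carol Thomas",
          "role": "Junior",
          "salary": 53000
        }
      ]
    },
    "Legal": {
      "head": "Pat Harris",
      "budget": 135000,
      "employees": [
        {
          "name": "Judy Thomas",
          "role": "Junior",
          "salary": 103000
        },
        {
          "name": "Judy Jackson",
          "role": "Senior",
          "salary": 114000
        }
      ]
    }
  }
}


Path: departments.Operations.budget

Navigate:
  -> departments
  -> Operations
  -> budget = 282000

282000


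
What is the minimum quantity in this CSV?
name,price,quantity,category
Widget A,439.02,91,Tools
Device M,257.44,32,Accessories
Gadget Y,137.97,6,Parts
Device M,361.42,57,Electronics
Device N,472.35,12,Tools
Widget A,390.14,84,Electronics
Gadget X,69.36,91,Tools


Computing minimum quantity:
Values: [91, 32, 6, 57, 12, 84, 91]
Min = 6

6


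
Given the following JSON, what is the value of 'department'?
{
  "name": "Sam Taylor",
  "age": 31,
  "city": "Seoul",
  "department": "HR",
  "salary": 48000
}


Looking up field 'department'
Value: HR

HR


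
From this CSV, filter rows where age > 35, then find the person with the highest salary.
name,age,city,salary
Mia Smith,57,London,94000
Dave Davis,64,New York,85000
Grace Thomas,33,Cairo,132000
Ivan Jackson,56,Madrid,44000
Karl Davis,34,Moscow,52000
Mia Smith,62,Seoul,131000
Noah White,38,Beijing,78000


Filter: age > 35
Sort by: salary (descending)

Filtered records (5):
  Mia Smith, age 62, salary $131000
  Mia Smith, age 57, salary $94000
  Dave Davis, age 64, salary $85000
  Noah White, age 38, salary $78000
  Ivan Jackson, age 56, salary $44000

Highest salary: Mia Smith ($131000)

Mia Smith


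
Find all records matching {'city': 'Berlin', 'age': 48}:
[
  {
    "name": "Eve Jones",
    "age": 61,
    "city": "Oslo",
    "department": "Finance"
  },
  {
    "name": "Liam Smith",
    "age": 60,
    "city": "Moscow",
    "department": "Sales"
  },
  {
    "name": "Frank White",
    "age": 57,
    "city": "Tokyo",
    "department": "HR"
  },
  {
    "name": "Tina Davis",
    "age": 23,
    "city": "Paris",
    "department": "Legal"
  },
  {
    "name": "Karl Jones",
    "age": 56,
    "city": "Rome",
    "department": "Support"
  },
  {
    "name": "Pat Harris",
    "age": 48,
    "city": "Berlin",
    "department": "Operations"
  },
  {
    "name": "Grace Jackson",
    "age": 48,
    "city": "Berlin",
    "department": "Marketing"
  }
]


Search criteria: {'city': 'Berlin', 'age': 48}

Checking 7 records:
  Eve Jones: {city: Oslo, age: 61}
  Liam Smith: {city: Moscow, age: 60}
  Frank White: {city: Tokyo, age: 57}
  Tina Davis: {city: Paris, age: 23}
  Karl Jones: {city: Rome, age: 56}
  Pat Harris: {city: Berlin, age: 48} <-- MATCH
  Grace Jackson: {city: Berlin, age: 48} <-- MATCH

Matches: ["Pat Harris", "Grace Jackson"]

["Pat Harris", "Grace Jackson"]


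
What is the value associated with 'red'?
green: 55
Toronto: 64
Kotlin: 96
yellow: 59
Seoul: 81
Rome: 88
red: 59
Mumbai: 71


Looking up key 'red'
Value: 59

59


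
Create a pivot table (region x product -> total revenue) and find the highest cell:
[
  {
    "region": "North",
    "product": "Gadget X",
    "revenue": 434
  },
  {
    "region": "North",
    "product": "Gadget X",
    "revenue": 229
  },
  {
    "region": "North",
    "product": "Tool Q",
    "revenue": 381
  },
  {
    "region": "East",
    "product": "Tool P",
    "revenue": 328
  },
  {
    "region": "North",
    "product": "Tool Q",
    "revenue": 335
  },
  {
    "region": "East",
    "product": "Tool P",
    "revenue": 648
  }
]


Pivot: region (rows) x product (columns) -> total revenue

     Gadget X      Tool P        Tool Q      
East             0           976             0  
North          663             0           716  

Highest: East / Tool P = $976

East / Tool P = $976


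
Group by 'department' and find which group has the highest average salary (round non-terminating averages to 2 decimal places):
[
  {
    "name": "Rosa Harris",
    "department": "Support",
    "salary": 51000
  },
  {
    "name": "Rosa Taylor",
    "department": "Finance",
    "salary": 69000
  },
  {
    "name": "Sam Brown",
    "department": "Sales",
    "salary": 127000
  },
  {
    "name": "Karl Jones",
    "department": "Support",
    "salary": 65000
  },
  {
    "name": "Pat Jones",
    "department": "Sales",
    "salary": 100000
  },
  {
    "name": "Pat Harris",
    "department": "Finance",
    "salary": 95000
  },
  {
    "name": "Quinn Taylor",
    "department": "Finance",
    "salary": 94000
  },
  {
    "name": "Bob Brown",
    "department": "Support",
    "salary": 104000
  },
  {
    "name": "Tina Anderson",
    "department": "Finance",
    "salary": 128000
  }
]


Group by: department

Groups:
  Finance: 4 people, avg salary = 386000/4 = $96500
  Sales: 2 people, avg salary = 227000/2 = $113500
  Support: 3 people, avg salary = 220000/3 ≈ $73333.33

Highest average salary: Sales ($113500)

Sales ($113500)


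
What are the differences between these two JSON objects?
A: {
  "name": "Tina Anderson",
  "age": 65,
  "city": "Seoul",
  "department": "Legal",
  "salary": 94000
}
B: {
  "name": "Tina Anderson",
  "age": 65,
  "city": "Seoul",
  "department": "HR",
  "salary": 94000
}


Comparing each field (in key order):
  name: same
  age: same
  city: same
  department: DIFFERENT
  salary: same
Differences:
  department: Legal -> HR

1 field(s) changed

1 change: department


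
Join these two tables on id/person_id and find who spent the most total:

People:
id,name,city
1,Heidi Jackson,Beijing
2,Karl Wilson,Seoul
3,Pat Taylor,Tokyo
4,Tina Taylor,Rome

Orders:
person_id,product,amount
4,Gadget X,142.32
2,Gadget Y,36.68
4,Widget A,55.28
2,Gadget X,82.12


Join on: people.id = orders.person_id

Joined rows:
  Tina Taylor (Rome) bought Gadget X for $142.32
  Karl Wilson (Seoul) bought Gadget Y for $36.68
  Tina Taylor (Rome) bought Widget A for $55.28
  Karl Wilson (Seoul) bought Gadget X for $82.12

Total per person:
  Tina Taylor: $197.60
  Karl Wilson: $118.80

Top spender: Tina Taylor ($197.60)

Tina Taylor ($197.60)


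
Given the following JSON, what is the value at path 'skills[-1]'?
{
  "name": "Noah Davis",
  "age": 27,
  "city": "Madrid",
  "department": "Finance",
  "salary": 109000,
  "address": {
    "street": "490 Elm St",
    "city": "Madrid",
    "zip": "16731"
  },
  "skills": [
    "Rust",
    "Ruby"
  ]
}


Query: skills[-1]
Path: skills -> last element
Value: Ruby

Ruby


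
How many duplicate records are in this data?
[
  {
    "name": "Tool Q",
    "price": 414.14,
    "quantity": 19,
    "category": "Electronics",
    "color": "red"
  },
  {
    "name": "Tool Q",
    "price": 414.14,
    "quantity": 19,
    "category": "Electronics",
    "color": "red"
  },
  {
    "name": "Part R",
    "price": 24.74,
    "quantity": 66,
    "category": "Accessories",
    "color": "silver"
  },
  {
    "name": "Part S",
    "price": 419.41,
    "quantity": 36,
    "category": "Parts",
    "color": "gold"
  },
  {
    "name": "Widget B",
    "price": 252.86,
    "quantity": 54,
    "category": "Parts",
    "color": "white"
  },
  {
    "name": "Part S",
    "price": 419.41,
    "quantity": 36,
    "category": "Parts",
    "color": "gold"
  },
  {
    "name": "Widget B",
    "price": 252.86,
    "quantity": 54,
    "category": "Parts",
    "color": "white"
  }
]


Checking 7 records for duplicates:

  Row 1: Tool Q ($414.14, qty 19)
  Row 2: Tool Q ($414.14, qty 19) <-- DUPLICATE
  Row 3: Part R ($24.74, qty 66)
  Row 4: Part S ($419.41, qty 36)
  Row 5: Widget B ($252.86, qty 54)
  Row 6: Part S ($419.41, qty 36) <-- DUPLICATE
  Row 7: Widget B ($252.86, qty 54) <-- DUPLICATE

Duplicates found: 3
Unique records: 4

3 duplicates, 4 unique


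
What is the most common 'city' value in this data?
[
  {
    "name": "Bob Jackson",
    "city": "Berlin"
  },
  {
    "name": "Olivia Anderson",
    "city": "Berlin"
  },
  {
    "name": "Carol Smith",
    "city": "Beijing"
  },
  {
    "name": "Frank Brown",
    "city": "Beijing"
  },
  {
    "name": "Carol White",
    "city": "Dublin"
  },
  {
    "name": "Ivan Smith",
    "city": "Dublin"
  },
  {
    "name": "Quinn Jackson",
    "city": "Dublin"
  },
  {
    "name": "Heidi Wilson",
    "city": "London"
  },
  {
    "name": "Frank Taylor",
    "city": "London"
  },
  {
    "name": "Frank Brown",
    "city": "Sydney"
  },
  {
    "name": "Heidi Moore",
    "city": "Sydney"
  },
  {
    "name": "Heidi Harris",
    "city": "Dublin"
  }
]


Counting 'city' values across 12 records:

  Dublin: 4 ####
  Berlin: 2 ##
  Beijing: 2 ##
  London: 2 ##
  Sydney: 2 ##

Most common: Dublin (4 times)

Dublin (4 times)


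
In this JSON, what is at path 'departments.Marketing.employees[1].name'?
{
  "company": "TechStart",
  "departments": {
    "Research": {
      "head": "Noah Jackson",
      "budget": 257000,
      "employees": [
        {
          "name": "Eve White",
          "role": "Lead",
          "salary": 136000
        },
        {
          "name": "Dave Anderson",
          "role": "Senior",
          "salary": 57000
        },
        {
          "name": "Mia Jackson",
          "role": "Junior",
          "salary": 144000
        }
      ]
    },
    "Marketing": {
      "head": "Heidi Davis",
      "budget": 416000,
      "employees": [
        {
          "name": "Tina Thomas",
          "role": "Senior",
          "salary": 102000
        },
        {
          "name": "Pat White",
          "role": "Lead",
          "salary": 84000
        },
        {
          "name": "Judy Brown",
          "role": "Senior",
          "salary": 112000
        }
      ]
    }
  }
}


Path: departments.Marketing.employees[1].name

Navigate:
  -> departments
  -> Marketing
  -> employees[1].name = 'Pat White'

Pat White


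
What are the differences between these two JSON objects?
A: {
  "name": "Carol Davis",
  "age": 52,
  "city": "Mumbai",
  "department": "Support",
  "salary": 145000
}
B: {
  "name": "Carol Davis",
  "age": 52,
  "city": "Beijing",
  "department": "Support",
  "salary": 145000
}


Comparing each field (in key order):
  name: same
  age: same
  city: DIFFERENT
  department: same
  salary: same
Differences:
  city: Mumbai -> Beijing

1 field(s) changed

1 change: city


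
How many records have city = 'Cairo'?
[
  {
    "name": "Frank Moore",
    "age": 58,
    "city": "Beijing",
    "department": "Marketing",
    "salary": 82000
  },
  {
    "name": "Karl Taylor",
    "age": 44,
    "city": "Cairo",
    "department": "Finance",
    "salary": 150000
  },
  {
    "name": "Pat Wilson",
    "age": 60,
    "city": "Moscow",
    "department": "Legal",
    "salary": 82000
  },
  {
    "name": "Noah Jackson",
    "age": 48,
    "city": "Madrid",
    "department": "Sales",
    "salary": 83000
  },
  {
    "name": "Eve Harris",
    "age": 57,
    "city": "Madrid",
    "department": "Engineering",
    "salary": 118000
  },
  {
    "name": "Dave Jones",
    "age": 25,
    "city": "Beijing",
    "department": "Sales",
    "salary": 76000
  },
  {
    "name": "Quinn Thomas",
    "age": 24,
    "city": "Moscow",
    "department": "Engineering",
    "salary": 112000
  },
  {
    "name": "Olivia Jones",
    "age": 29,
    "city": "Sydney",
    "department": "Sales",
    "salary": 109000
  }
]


Data: 8 records
Condition: city = 'Cairo'

Checking each record:
  Frank Moore: Beijing
  Karl Taylor: Cairo MATCH
  Pat Wilson: Moscow
  Noah Jackson: Madrid
  Eve Harris: Madrid
  Dave Jones: Beijing
  Quinn Thomas: Moscow
  Olivia Jones: Sydney

Count: 1

1


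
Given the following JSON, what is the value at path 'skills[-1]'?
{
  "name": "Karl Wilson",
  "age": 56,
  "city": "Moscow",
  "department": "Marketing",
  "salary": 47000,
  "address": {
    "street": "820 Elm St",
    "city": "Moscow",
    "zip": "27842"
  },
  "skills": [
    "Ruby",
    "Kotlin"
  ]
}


Query: skills[-1]
Path: skills -> last element
Value: Kotlin

Kotlin


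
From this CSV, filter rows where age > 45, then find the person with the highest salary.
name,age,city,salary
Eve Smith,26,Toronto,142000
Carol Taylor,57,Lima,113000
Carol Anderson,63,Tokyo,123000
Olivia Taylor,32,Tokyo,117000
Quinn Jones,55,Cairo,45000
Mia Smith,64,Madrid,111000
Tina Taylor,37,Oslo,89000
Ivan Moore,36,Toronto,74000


Filter: age > 45
Sort by: salary (descending)

Filtered records (4):
  Carol Anderson, age 63, salary $123000
  Carol Taylor, age 57, salary $113000
  Mia Smith, age 64, salary $111000
  Quinn Jones, age 55, salary $45000

Highest salary: Carol Anderson ($123000)

Carol Anderson


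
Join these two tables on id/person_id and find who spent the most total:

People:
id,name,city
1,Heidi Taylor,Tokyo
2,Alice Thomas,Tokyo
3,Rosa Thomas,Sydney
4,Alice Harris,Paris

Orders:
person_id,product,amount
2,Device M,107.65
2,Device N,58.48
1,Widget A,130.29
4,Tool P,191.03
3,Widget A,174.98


Join on: people.id = orders.person_id

Joined rows:
  Alice Thomas (Tokyo) bought Device M for $107.65
  Alice Thomas (Tokyo) bought Device N for $58.48
  Heidi Taylor (Tokyo) bought Widget A for $130.29
  Alice Harris (Paris) bought Tool P for $191.03
  Rosa Thomas (Sydney) bought Widget A for $174.98

Total per person:
  Alice Harris: $191.03
  Rosa Thomas: $174.98
  Alice Thomas: $166.13
  Heidi Taylor: $130.29

Top spender: Alice Harris ($191.03)

Alice Harris ($191.03)


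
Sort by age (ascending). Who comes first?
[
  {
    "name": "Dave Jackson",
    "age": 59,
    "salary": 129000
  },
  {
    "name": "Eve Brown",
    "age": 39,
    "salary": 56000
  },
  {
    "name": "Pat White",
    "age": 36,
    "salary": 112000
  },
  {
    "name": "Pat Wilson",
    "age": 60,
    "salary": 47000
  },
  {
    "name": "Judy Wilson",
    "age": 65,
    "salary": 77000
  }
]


Sort by: age (ascending)

Sorted order:
  1. Pat White (age = 36)
  2. Eve Brown (age = 39)
  3. Dave Jackson (age = 59)
  4. Pat Wilson (age = 60)
  5. Judy Wilson (age = 65)

First: Pat White

Pat White


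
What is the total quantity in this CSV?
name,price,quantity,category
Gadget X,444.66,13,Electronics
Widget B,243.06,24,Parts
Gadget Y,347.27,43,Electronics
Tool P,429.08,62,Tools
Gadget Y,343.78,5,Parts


Computing total quantity:
Values: [13, 24, 43, 62, 5]
Sum = 147

147


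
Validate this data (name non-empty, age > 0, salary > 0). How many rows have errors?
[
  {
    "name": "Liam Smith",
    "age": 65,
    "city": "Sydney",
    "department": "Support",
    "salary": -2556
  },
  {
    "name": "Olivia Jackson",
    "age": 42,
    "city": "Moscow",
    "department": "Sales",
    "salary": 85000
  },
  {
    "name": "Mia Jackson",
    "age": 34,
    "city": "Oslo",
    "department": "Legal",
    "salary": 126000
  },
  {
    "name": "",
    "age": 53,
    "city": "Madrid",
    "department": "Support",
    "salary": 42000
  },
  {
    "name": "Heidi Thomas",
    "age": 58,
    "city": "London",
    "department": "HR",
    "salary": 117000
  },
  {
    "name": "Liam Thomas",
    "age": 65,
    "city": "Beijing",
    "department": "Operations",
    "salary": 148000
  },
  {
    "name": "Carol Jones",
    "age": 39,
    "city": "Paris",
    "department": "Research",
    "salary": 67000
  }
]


Validating 7 records:
Rules: name non-empty, age > 0, salary > 0

  Row 1 (Liam Smith): negative salary: -2556
  Row 2 (Olivia Jackson): OK
  Row 3 (Mia Jackson): OK
  Row 4 (???): empty name
  Row 5 (Heidi Thomas): OK
  Row 6 (Liam Thomas): OK
  Row 7 (Carol Jones): OK

Total errors: 2

2 errors


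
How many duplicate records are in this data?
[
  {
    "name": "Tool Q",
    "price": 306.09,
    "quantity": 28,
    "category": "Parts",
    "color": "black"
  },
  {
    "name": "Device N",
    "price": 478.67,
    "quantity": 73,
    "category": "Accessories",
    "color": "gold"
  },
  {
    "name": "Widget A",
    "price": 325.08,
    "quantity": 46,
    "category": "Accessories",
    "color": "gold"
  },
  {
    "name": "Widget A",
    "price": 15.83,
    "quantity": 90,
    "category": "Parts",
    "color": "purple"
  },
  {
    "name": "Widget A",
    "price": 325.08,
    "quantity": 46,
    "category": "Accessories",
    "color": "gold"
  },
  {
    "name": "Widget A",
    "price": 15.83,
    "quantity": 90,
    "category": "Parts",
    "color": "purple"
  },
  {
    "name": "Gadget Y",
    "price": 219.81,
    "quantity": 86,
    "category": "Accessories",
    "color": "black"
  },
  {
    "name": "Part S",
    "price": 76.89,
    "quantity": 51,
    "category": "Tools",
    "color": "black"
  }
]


Checking 8 records for duplicates:

  Row 1: Tool Q ($306.09, qty 28)
  Row 2: Device N ($478.67, qty 73)
  Row 3: Widget A ($325.08, qty 46)
  Row 4: Widget A ($15.83, qty 90)
  Row 5: Widget A ($325.08, qty 46) <-- DUPLICATE
  Row 6: Widget A ($15.83, qty 90) <-- DUPLICATE
  Row 7: Gadget Y ($219.81, qty 86)
  Row 8: Part S ($76.89, qty 51)

Duplicates found: 2
Unique records: 6

2 duplicates, 6 unique


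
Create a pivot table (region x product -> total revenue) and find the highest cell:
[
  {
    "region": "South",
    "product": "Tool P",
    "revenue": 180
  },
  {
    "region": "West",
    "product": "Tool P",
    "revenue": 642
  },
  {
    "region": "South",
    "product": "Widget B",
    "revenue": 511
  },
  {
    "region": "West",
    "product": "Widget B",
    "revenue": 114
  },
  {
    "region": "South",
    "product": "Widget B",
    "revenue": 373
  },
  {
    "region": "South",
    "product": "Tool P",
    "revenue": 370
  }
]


Pivot: region (rows) x product (columns) -> total revenue

     Tool P        Widget B    
South          550           884  
West           642           114  

Highest: South / Widget B = $884

South / Widget B = $884


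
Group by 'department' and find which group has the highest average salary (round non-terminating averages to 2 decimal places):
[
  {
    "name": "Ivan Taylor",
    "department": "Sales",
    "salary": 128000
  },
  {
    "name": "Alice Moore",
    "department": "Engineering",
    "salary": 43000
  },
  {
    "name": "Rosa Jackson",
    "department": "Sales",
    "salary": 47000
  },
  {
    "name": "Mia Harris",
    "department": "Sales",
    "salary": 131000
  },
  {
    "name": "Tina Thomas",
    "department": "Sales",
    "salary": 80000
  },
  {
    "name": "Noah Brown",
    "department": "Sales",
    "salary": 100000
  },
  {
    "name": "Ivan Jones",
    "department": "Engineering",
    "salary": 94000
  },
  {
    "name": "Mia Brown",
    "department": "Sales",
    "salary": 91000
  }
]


Group by: department

Groups:
  Engineering: 2 people, avg salary = 137000/2 = $68500
  Sales: 6 people, avg salary = 577000/6 ≈ $96166.67

Highest average salary: Sales (≈$96166.67)

Sales (≈$96166.67)


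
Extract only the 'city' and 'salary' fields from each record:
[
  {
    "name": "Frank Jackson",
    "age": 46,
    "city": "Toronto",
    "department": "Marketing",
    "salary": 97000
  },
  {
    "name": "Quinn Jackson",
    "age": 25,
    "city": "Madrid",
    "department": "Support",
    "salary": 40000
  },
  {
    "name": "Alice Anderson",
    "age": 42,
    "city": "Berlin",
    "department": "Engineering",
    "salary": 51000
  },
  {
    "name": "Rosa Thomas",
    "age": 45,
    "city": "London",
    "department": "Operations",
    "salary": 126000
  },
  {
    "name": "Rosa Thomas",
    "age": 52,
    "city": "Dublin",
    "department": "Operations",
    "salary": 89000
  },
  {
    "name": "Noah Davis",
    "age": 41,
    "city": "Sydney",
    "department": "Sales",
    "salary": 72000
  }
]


Original: 6 records with fields: name, age, city, department, salary
Keep: ['city', 'salary']
Drop: ['name', 'age', 'department']
Result: 6 records, 2 fields each

[
  {
    "city": "Toronto",
    "salary": 97000
  },
  {
    "city": "Madrid",
    "salary": 40000
  },
  {
    "city": "Berlin",
    "salary": 51000
  },
  {
    "city": "London",
    "salary": 126000
  },
  {
    "city": "Dublin",
    "salary": 89000
  },
  {
    "city": "Sydney",
    "salary": 72000
  }
]


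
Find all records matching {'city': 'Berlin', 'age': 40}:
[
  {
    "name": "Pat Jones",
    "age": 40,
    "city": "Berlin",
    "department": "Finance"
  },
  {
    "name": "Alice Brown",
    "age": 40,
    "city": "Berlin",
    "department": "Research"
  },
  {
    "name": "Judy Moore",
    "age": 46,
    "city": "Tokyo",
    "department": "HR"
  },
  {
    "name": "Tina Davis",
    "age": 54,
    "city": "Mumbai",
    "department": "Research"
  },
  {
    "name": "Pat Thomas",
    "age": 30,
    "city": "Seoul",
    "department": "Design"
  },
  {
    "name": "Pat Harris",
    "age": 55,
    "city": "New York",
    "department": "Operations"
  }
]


Search criteria: {'city': 'Berlin', 'age': 40}

Checking 6 records:
  Pat Jones: {city: Berlin, age: 40} <-- MATCH
  Alice Brown: {city: Berlin, age: 40} <-- MATCH
  Judy Moore: {city: Tokyo, age: 46}
  Tina Davis: {city: Mumbai, age: 54}
  Pat Thomas: {city: Seoul, age: 30}
  Pat Harris: {city: New York, age: 55}

Matches: ["Pat Jones", "Alice Brown"]

["Pat Jones", "Alice Brown"]


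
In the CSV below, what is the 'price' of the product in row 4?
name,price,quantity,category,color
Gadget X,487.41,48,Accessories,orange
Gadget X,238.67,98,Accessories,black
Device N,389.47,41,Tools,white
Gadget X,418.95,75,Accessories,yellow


Query: Row 4 ('Gadget X'), column 'price'
Value: 418.95

418.95


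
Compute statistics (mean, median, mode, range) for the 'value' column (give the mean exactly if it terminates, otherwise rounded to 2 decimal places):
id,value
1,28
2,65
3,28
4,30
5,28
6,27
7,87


Data: [28, 65, 28, 30, 28, 27, 87]
Count: 7
Sum: 293
Mean: 293/7 ≈ 41.86 (rounded to 2 decimal places)
Sorted: [27, 28, 28, 28, 30, 65, 87]
Median: 28.0
Mode: 28 (3 times)
Range: 87 - 27 = 60
Min: 27, Max: 87

mean≈41.86, median=28.0, mode=28, range=60


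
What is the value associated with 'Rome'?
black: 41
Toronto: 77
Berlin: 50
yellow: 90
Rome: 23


Looking up key 'Rome'
Value: 23

23


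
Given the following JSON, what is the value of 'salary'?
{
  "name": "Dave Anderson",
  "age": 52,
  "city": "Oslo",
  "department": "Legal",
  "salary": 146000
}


Looking up field 'salary'
Value: 146000

146000


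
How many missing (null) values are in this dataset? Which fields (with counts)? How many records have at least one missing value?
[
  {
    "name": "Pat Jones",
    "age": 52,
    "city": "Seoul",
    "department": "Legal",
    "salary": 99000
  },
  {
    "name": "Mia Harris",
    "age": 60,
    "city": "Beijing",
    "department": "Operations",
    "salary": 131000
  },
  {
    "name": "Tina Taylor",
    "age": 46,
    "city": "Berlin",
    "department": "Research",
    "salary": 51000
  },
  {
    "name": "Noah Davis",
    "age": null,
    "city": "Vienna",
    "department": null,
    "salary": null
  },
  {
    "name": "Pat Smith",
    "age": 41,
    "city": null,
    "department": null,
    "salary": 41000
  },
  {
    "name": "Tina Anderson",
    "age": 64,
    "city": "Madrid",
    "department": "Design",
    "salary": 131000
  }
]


Checking for missing (null) values in 6 records:

  Pat Jones: complete
  Mia Harris: complete
  Tina Taylor: complete
  Noah Davis: age, department, salary
  Pat Smith: city, department
  Tina Anderson: complete

Per field:
  name: 0 missing
  age: 1 missing
  city: 1 missing
  department: 2 missing
  salary: 1 missing

Total missing values: 5
Records with any missing: 2

5 missing values (age: 1, city: 1, department: 2, salary: 1); 2 incomplete records


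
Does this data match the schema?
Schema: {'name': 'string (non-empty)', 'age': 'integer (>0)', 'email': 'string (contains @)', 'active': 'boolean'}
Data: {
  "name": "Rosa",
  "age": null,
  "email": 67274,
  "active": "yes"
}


Validating each field against schema:
  name: OK (non-empty string)
  age: FAIL (null is not an integer)
  email: FAIL (67274 is not a string)
  active: FAIL ("yes" is not a boolean)

Result: INVALID (3 errors: age, email, active)

INVALID (3 errors: age, email, active)


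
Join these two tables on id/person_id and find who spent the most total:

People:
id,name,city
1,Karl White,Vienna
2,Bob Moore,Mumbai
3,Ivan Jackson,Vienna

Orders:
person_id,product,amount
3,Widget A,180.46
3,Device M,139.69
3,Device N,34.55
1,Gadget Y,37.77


Join on: people.id = orders.person_id

Joined rows:
  Ivan Jackson (Vienna) bought Widget A for $180.46
  Ivan Jackson (Vienna) bought Device M for $139.69
  Ivan Jackson (Vienna) bought Device N for $34.55
  Karl White (Vienna) bought Gadget Y for $37.77

Total per person:
  Ivan Jackson: $354.70
  Karl White: $37.77

Top spender: Ivan Jackson ($354.70)

Ivan Jackson ($354.70)


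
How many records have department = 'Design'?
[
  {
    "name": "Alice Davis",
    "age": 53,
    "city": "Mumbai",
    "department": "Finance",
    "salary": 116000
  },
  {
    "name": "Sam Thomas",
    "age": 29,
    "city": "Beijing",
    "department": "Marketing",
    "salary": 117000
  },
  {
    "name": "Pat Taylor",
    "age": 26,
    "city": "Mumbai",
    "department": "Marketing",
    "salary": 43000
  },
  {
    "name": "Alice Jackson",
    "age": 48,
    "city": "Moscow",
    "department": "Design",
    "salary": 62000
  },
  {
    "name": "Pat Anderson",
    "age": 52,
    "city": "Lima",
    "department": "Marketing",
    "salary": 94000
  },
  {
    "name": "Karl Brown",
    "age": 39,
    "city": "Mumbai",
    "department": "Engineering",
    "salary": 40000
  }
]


Data: 6 records
Condition: department = 'Design'

Checking each record:
  Alice Davis: Finance
  Sam Thomas: Marketing
  Pat Taylor: Marketing
  Alice Jackson: Design MATCH
  Pat Anderson: Marketing
  Karl Brown: Engineering

Count: 1

1


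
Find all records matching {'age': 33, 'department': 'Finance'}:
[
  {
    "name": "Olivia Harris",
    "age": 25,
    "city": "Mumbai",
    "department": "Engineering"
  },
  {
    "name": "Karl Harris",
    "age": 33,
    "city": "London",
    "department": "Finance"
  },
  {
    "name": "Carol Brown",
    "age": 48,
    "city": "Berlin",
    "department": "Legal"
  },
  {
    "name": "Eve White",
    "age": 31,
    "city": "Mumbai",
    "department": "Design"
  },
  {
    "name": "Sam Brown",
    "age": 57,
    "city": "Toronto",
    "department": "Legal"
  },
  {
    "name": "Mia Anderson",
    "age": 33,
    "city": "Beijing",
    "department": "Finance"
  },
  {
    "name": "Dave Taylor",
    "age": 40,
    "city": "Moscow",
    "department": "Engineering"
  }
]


Search criteria: {'age': 33, 'department': 'Finance'}

Checking 7 records:
  Olivia Harris: {age: 25, department: Engineering}
  Karl Harris: {age: 33, department: Finance} <-- MATCH
  Carol Brown: {age: 48, department: Legal}
  Eve White: {age: 31, department: Design}
  Sam Brown: {age: 57, department: Legal}
  Mia Anderson: {age: 33, department: Finance} <-- MATCH
  Dave Taylor: {age: 40, department: Engineering}

Matches: ["Karl Harris", "Mia Anderson"]

["Karl Harris", "Mia Anderson"]


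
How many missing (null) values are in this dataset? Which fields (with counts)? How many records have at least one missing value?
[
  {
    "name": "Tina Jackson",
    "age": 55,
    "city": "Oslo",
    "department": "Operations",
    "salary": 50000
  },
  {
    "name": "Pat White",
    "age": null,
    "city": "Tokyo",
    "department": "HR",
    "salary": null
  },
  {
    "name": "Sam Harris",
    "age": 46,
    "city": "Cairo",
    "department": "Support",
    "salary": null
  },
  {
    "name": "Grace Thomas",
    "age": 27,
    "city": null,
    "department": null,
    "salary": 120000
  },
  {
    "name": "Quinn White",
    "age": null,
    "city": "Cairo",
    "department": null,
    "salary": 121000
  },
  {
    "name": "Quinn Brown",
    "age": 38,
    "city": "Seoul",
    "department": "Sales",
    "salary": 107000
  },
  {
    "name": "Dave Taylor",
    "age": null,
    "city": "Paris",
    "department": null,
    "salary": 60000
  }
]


Checking for missing (null) values in 7 records:

  Tina Jackson: complete
  Pat White: age, salary
  Sam Harris: salary
  Grace Thomas: city, department
  Quinn White: age, department
  Quinn Brown: complete
  Dave Taylor: age, department

Per field:
  name: 0 missing
  age: 3 missing
  city: 1 missing
  department: 3 missing
  salary: 2 missing

Total missing values: 9
Records with any missing: 5

9 missing values (age: 3, city: 1, department: 3, salary: 2); 5 incomplete records


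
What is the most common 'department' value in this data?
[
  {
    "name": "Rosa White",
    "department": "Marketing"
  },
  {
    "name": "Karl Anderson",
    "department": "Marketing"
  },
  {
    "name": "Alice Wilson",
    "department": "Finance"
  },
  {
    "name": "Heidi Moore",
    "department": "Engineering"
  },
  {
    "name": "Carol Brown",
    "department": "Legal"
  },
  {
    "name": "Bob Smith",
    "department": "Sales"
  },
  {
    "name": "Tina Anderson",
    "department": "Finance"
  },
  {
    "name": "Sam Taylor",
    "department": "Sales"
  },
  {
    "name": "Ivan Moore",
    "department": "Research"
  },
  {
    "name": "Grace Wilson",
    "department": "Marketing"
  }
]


Counting 'department' values across 10 records:

  Marketing: 3 ###
  Finance: 2 ##
  Sales: 2 ##
  Engineering: 1 #
  Legal: 1 #
  Research: 1 #

Most common: Marketing (3 times)

Marketing (3 times)


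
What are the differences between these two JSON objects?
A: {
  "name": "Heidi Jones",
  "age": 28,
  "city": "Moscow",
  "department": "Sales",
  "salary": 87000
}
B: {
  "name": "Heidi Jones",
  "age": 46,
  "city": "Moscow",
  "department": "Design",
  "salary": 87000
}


Comparing each field (in key order):
  name: same
  age: DIFFERENT
  city: same
  department: DIFFERENT
  salary: same
Differences:
  age: 28 -> 46
  department: Sales -> Design

2 field(s) changed

2 changes: age, department


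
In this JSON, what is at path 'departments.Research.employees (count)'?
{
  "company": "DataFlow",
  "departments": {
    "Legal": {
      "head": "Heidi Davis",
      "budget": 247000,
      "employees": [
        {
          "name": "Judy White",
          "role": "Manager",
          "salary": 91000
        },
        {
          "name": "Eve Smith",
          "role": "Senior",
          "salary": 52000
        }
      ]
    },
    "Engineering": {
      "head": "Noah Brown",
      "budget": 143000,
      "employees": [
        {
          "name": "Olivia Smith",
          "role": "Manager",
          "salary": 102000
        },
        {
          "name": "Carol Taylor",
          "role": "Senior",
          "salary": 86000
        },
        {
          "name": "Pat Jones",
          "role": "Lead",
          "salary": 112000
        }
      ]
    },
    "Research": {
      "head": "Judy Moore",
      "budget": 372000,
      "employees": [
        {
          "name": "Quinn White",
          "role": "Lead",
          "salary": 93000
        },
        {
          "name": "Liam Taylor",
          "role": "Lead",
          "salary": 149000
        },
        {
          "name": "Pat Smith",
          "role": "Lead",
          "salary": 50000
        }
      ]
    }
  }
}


Path: departments.Research.employees (count)

Navigate:
  -> departments
  -> Research
  -> employees (array, length 3)

3


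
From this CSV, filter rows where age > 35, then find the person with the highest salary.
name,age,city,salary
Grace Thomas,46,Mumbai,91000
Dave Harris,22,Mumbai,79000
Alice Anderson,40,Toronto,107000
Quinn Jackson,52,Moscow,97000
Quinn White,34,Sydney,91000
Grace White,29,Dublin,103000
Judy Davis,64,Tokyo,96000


Filter: age > 35
Sort by: salary (descending)

Filtered records (4):
  Alice Anderson, age 40, salary $107000
  Quinn Jackson, age 52, salary $97000
  Judy Davis, age 64, salary $96000
  Grace Thomas, age 46, salary $91000

Highest salary: Alice Anderson ($107000)

Alice Anderson


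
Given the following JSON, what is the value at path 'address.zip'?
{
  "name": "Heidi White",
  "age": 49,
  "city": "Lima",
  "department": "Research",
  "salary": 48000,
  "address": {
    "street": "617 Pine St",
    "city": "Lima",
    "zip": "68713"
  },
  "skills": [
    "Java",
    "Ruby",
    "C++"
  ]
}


Query: address.zip
Path: address -> zip
Value: 68713

68713


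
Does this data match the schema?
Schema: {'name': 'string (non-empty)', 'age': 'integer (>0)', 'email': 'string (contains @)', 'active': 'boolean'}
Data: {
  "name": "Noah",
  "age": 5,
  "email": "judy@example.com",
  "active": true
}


Validating each field against schema:
  name: OK (non-empty string)
  age: OK (positive integer)
  email: OK (string with @)
  active: OK (boolean)

Result: VALID

VALID
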